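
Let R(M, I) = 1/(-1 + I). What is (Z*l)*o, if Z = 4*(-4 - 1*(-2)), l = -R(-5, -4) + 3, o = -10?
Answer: 256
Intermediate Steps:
l = 16/5 (l = -1/(-1 - 4) + 3 = -1/(-5) + 3 = -1*(-⅕) + 3 = ⅕ + 3 = 16/5 ≈ 3.2000)
Z = -8 (Z = 4*(-4 + 2) = 4*(-2) = -8)
(Z*l)*o = -8*16/5*(-10) = -128/5*(-10) = 256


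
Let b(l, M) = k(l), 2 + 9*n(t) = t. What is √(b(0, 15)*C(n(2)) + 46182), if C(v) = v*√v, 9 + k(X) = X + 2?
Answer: √46182 ≈ 214.90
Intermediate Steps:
k(X) = -7 + X (k(X) = -9 + (X + 2) = -9 + (2 + X) = -7 + X)
n(t) = -2/9 + t/9
b(l, M) = -7 + l
C(v) = v^(3/2)
√(b(0, 15)*C(n(2)) + 46182) = √((-7 + 0)*(-2/9 + (⅑)*2)^(3/2) + 46182) = √(-7*(-2/9 + 2/9)^(3/2) + 46182) = √(-7*0^(3/2) + 46182) = √(-7*0 + 46182) = √(0 + 46182) = √46182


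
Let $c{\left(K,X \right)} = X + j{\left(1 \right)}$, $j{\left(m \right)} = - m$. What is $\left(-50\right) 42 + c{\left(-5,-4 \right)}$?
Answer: $-2105$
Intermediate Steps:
$c{\left(K,X \right)} = -1 + X$ ($c{\left(K,X \right)} = X - 1 = -1 + X$)
$\left(-50\right) 42 + c{\left(-5,-4 \right)} = \left(-50\right) 42 - 5 = -2100 - 5 = -2105$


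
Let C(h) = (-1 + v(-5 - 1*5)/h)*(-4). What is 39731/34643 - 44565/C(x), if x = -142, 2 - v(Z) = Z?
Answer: -15657456971/1524292 ≈ -10272.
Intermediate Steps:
v(Z) = 2 - Z
C(h) = 4 - 48/h (C(h) = (-1 + (2 - (-5 - 1*5))/h)*(-4) = (-1 + (2 - (-5 - 5))/h)*(-4) = (-1 + (2 - 1*(-10))/h)*(-4) = (-1 + (2 + 10)/h)*(-4) = (-1 + 12/h)*(-4) = 4 - 48/h)
39731/34643 - 44565/C(x) = 39731/34643 - 44565/(4 - 48/(-142)) = 39731*(1/34643) - 44565/(4 - 48*(-1/142)) = 39731/34643 - 44565/(4 + 24/71) = 39731/34643 - 44565/308/71 = 39731/34643 - 44565*71/308 = 39731/34643 - 3164115/308 = -15657456971/1524292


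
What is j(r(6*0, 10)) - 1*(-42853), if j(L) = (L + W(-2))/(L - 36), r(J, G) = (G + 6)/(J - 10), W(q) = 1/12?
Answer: 96676459/2256 ≈ 42853.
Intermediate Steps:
W(q) = 1/12
r(J, G) = (6 + G)/(-10 + J)
j(L) = (1/12 + L)/(-36 + L) (j(L) = (L + 1/12)/(L - 36) = (1/12 + L)/(-36 + L))
j(r(6*0, 10)) - 1*(-42853) = (1/12 + (6 + 10)/(-10 + 6*0))/(-36 + (6 + 10)/(-10 + 6*0)) - 1*(-42853) = (1/12 + 16/(-10 + 0))/(-36 + 16/(-10 + 0)) + 42853 = (1/12 + 16/(-10))/(-36 + 16/(-10)) + 42853 = (1/12 - ⅒*16)/(-36 - ⅒*16) + 42853 = (1/12 - 8/5)/(-36 - 8/5) + 42853 = -91/60/(-188/5) + 42853 = -5/188*(-91/60) + 42853 = 91/2256 + 42853 = 96676459/2256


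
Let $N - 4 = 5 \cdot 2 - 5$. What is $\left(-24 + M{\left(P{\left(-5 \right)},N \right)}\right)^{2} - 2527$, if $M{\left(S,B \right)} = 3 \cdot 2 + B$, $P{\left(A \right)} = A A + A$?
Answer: $-2446$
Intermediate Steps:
$N = 9$ ($N = 4 + \left(5 \cdot 2 - 5\right) = 4 + \left(10 - 5\right) = 4 + 5 = 9$)
$P{\left(A \right)} = A + A^{2}$ ($P{\left(A \right)} = A^{2} + A = A + A^{2}$)
$M{\left(S,B \right)} = 6 + B$
$\left(-24 + M{\left(P{\left(-5 \right)},N \right)}\right)^{2} - 2527 = \left(-24 + \left(6 + 9\right)\right)^{2} - 2527 = \left(-24 + 15\right)^{2} - 2527 = \left(-9\right)^{2} - 2527 = 81 - 2527 = -2446$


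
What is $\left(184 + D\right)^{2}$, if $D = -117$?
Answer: $4489$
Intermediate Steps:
$\left(184 + D\right)^{2} = \left(184 - 117\right)^{2} = 67^{2} = 4489$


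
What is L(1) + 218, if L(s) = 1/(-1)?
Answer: 217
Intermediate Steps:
L(s) = -1
L(1) + 218 = -1 + 218 = 217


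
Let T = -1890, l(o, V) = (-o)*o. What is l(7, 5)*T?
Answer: 92610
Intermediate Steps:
l(o, V) = -o**2
l(7, 5)*T = -1*7**2*(-1890) = -1*49*(-1890) = -49*(-1890) = 92610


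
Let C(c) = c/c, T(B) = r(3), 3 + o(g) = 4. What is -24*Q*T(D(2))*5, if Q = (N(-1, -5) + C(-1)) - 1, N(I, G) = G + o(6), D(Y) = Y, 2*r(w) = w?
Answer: 720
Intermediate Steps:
o(g) = 1 (o(g) = -3 + 4 = 1)
r(w) = w/2
T(B) = 3/2 (T(B) = (1/2)*3 = 3/2)
N(I, G) = 1 + G (N(I, G) = G + 1 = 1 + G)
C(c) = 1
Q = -4 (Q = ((1 - 5) + 1) - 1 = (-4 + 1) - 1 = -3 - 1 = -4)
-24*Q*T(D(2))*5 = -24*(-4*3/2)*5 = -(-144)*5 = -24*(-30) = 720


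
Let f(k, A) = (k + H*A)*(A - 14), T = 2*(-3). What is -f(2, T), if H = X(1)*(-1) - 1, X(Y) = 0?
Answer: 160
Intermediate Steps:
T = -6
H = -1 (H = 0*(-1) - 1 = 0 - 1 = -1)
f(k, A) = (-14 + A)*(k - A) (f(k, A) = (k - A)*(A - 14) = (k - A)*(-14 + A) = (-14 + A)*(k - A))
-f(2, T) = -(-1*(-6)² - 14*2 + 14*(-6) - 6*2) = -(-1*36 - 28 - 84 - 12) = -(-36 - 28 - 84 - 12) = -1*(-160) = 160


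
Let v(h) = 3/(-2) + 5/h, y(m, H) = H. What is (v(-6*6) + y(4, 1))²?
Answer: 529/1296 ≈ 0.40818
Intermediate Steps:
v(h) = -3/2 + 5/h (v(h) = 3*(-½) + 5/h = -3/2 + 5/h)
(v(-6*6) + y(4, 1))² = ((-3/2 + 5/((-6*6))) + 1)² = ((-3/2 + 5/(-36)) + 1)² = ((-3/2 + 5*(-1/36)) + 1)² = ((-3/2 - 5/36) + 1)² = (-59/36 + 1)² = (-23/36)² = 529/1296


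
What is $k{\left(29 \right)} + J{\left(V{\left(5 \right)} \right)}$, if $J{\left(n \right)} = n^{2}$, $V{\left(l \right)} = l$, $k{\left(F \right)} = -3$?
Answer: $22$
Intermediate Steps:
$k{\left(29 \right)} + J{\left(V{\left(5 \right)} \right)} = -3 + 5^{2} = -3 + 25 = 22$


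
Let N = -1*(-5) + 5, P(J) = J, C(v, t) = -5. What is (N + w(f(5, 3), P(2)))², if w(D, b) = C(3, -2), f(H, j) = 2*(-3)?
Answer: 25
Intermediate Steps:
f(H, j) = -6
w(D, b) = -5
N = 10 (N = 5 + 5 = 10)
(N + w(f(5, 3), P(2)))² = (10 - 5)² = 5² = 25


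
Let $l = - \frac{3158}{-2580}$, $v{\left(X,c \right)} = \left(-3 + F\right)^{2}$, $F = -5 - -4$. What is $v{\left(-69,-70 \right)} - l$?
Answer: $\frac{19061}{1290} \approx 14.776$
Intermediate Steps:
$F = -1$ ($F = -5 + 4 = -1$)
$v{\left(X,c \right)} = 16$ ($v{\left(X,c \right)} = \left(-3 - 1\right)^{2} = \left(-4\right)^{2} = 16$)
$l = \frac{1579}{1290}$ ($l = \left(-3158\right) \left(- \frac{1}{2580}\right) = \frac{1579}{1290} \approx 1.224$)
$v{\left(-69,-70 \right)} - l = 16 - \frac{1579}{1290} = \frac{19061}{1290}$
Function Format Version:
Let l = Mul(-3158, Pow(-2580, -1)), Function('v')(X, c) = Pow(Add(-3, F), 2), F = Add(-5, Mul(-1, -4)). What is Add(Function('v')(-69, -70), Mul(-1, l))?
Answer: Rational(19061, 1290) ≈ 14.776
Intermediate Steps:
F = -1 (F = Add(-5, 4) = -1)
Function('v')(X, c) = 16 (Function('v')(X, c) = Pow(Add(-3, -1), 2) = Pow(-4, 2) = 16)
l = Rational(1579, 1290) (l = Mul(-3158, Rational(-1, 2580)) = Rational(1579, 1290) ≈ 1.2240)
Add(Function('v')(-69, -70), Mul(-1, l)) = Add(16, Mul(-1, Rational(1579, 1290))) = Add(16, Rational(-1579, 1290)) = Rational(19061, 1290)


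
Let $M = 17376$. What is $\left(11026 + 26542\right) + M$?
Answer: $54944$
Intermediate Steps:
$\left(11026 + 26542\right) + M = \left(11026 + 26542\right) + 17376 = 37568 + 17376 = 54944$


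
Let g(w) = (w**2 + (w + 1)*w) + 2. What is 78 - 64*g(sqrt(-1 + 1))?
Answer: -50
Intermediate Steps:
g(w) = 2 + w**2 + w*(1 + w) (g(w) = (w**2 + (1 + w)*w) + 2 = (w**2 + w*(1 + w)) + 2 = 2 + w**2 + w*(1 + w))
78 - 64*g(sqrt(-1 + 1)) = 78 - 64*(2 + sqrt(-1 + 1) + 2*(sqrt(-1 + 1))**2) = 78 - 64*(2 + sqrt(0) + 2*(sqrt(0))**2) = 78 - 64*(2 + 0 + 2*0**2) = 78 - 64*(2 + 0 + 2*0) = 78 - 64*(2 + 0 + 0) = 78 - 64*2 = 78 - 128 = -50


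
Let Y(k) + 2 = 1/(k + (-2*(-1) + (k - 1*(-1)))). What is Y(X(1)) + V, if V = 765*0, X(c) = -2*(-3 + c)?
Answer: -21/11 ≈ -1.9091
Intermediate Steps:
X(c) = 6 - 2*c
Y(k) = -2 + 1/(3 + 2*k) (Y(k) = -2 + 1/(k + (-2*(-1) + (k - 1*(-1)))) = -2 + 1/(k + (2 + (k + 1))) = -2 + 1/(k + (2 + (1 + k))) = -2 + 1/(k + (3 + k)) = -2 + 1/(3 + 2*k))
V = 0
Y(X(1)) + V = (-5 - 4*(6 - 2*1))/(3 + 2*(6 - 2*1)) + 0 = (-5 - 4*(6 - 2))/(3 + 2*(6 - 2)) + 0 = (-5 - 4*4)/(3 + 2*4) + 0 = (-5 - 16)/(3 + 8) + 0 = -21/11 + 0 = -21/11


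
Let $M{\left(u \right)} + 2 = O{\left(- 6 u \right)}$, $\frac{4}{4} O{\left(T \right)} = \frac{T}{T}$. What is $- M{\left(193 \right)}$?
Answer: $1$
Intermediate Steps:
$O{\left(T \right)} = 1$ ($O{\left(T \right)} = \frac{T}{T} = 1$)
$M{\left(u \right)} = -1$ ($M{\left(u \right)} = -2 + 1 = -1$)
$- M{\left(193 \right)} = \left(-1\right) \left(-1\right) = 1$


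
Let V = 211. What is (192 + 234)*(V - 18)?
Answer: 82218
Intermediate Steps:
(192 + 234)*(V - 18) = (192 + 234)*(211 - 18) = 426*193 = 82218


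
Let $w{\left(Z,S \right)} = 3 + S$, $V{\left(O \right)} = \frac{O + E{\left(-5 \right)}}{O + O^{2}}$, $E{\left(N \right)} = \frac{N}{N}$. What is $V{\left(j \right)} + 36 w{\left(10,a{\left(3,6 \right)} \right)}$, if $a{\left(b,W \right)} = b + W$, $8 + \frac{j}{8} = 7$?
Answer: $\frac{3455}{8} \approx 431.88$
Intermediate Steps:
$j = -8$ ($j = -64 + 8 \cdot 7 = -64 + 56 = -8$)
$a{\left(b,W \right)} = W + b$
$E{\left(N \right)} = 1$
$V{\left(O \right)} = \frac{1 + O}{O + O^{2}}$ ($V{\left(O \right)} = \frac{O + 1}{O + O^{2}} = \frac{1 + O}{O + O^{2}}$)
$V{\left(j \right)} + 36 w{\left(10,a{\left(3,6 \right)} \right)} = \frac{1}{-8} + 36 \left(3 + \left(6 + 3\right)\right) = - \frac{1}{8} + 36 \left(3 + 9\right) = - \frac{1}{8} + 36 \cdot 12 = - \frac{1}{8} + 432 = \frac{3455}{8}$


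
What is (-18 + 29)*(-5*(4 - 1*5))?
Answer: 55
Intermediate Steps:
(-18 + 29)*(-5*(4 - 1*5)) = 11*(-5*(4 - 5)) = 11*(-5*(-1)) = 11*5 = 55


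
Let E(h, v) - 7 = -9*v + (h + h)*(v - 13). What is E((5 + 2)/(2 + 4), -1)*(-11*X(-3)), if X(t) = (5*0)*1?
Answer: 0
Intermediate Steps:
X(t) = 0 (X(t) = 0*1 = 0)
E(h, v) = 7 - 9*v + 2*h*(-13 + v) (E(h, v) = 7 + (-9*v + (h + h)*(v - 13)) = 7 + (-9*v + (2*h)*(-13 + v)) = 7 + (-9*v + 2*h*(-13 + v)) = 7 - 9*v + 2*h*(-13 + v))
E((5 + 2)/(2 + 4), -1)*(-11*X(-3)) = (7 - 26*(5 + 2)/(2 + 4) - 9*(-1) + 2*((5 + 2)/(2 + 4))*(-1))*(-11*0) = (7 - 182/6 + 9 + 2*(7/6)*(-1))*0 = (7 - 182/6 + 9 + 2*(7*(⅙))*(-1))*0 = (7 - 26*7/6 + 9 + 2*(7/6)*(-1))*0 = (7 - 91/3 + 9 - 7/3)*0 = -50/3*0 = 0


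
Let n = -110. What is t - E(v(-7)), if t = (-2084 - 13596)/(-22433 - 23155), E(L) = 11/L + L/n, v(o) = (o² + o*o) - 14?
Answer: 5713759/5850460 ≈ 0.97663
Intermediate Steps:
v(o) = -14 + 2*o² (v(o) = (o² + o²) - 14 = 2*o² - 14 = -14 + 2*o²)
E(L) = 11/L - L/110 (E(L) = 11/L + L/(-110) = 11/L + L*(-1/110) = 11/L - L/110)
t = 3920/11397 (t = -15680/(-45588) = -15680*(-1/45588) = 3920/11397 ≈ 0.34395)
t - E(v(-7)) = 3920/11397 - (11/(-14 + 2*(-7)²) - (-14 + 2*(-7)²)/110) = 3920/11397 - (11/(-14 + 2*49) - (-14 + 2*49)/110) = 3920/11397 - (11/(-14 + 98) - (-14 + 98)/110) = 3920/11397 - (11/84 - 1/110*84) = 3920/11397 - (11*(1/84) - 42/55) = 3920/11397 - (11/84 - 42/55) = 3920/11397 - 1*(-2923/4620) = 3920/11397 + 2923/4620 = 5713759/5850460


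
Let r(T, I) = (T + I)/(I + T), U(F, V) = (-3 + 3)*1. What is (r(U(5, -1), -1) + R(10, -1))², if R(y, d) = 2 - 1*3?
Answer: 0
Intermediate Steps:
U(F, V) = 0 (U(F, V) = 0*1 = 0)
r(T, I) = 1 (r(T, I) = (I + T)/(I + T) = 1)
R(y, d) = -1 (R(y, d) = 2 - 3 = -1)
(r(U(5, -1), -1) + R(10, -1))² = (1 - 1)² = 0² = 0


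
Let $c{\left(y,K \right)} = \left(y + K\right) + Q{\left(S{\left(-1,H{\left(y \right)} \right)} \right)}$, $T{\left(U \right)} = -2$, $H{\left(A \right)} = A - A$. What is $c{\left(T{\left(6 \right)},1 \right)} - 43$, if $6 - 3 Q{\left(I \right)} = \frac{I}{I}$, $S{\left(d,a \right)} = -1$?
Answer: $- \frac{127}{3} \approx -42.333$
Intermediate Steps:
$H{\left(A \right)} = 0$
$Q{\left(I \right)} = \frac{5}{3}$ ($Q{\left(I \right)} = 2 - \frac{I \frac{1}{I}}{3} = 2 - \frac{1}{3} = \frac{5}{3}$)
$c{\left(y,K \right)} = \frac{5}{3} + K + y$ ($c{\left(y,K \right)} = \left(y + K\right) + \frac{5}{3} = \left(K + y\right) + \frac{5}{3} = \frac{5}{3} + K + y$)
$c{\left(T{\left(6 \right)},1 \right)} - 43 = \left(\frac{5}{3} + 1 - 2\right) - 43 = \frac{2}{3} - 43 = - \frac{127}{3}$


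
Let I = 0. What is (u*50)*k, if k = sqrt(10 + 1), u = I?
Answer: 0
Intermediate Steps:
u = 0
k = sqrt(11) ≈ 3.3166
(u*50)*k = (0*50)*sqrt(11) = 0*sqrt(11) = 0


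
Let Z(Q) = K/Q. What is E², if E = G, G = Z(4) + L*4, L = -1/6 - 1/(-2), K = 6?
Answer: 289/36 ≈ 8.0278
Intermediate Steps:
Z(Q) = 6/Q
L = ⅓ (L = -1*⅙ - 1*(-½) = -⅙ + ½ = ⅓ ≈ 0.33333)
G = 17/6 (G = 6/4 + (⅓)*4 = 6*(¼) + 4/3 = 3/2 + 4/3 = 17/6 ≈ 2.8333)
E = 17/6 ≈ 2.8333
E² = (17/6)² = 289/36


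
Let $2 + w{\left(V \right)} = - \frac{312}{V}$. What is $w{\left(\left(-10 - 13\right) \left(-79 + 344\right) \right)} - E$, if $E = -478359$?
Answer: $\frac{2915586227}{6095} \approx 4.7836 \cdot 10^{5}$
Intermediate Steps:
$w{\left(V \right)} = -2 - \frac{312}{V}$
$w{\left(\left(-10 - 13\right) \left(-79 + 344\right) \right)} - E = \left(-2 - \frac{312}{\left(-10 - 13\right) \left(-79 + 344\right)}\right) - -478359 = \left(-2 - \frac{312}{\left(-23\right) 265}\right) + 478359 = \left(-2 - \frac{312}{-6095}\right) + 478359 = \left(-2 - - \frac{312}{6095}\right) + 478359 = \left(-2 + \frac{312}{6095}\right) + 478359 = - \frac{11878}{6095} + 478359 = \frac{2915586227}{6095}$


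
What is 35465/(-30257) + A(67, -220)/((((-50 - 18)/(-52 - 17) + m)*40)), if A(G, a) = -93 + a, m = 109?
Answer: -11419215829/9184814920 ≈ -1.2433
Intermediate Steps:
35465/(-30257) + A(67, -220)/((((-50 - 18)/(-52 - 17) + m)*40)) = 35465/(-30257) + (-93 - 220)/((((-50 - 18)/(-52 - 17) + 109)*40)) = 35465*(-1/30257) - 313*1/(40*(-68/(-69) + 109)) = -35465/30257 - 313*1/(40*(-68*(-1/69) + 109)) = -35465/30257 - 313*1/(40*(68/69 + 109)) = -35465/30257 - 313/((7589/69)*40) = -35465/30257 - 313/303560/69 = -35465/30257 - 313*69/303560 = -35465/30257 - 21597/303560 = -11419215829/9184814920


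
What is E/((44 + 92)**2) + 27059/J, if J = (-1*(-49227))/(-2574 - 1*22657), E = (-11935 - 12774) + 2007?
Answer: -6314405392669/455251296 ≈ -13870.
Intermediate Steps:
E = -22702 (E = -24709 + 2007 = -22702)
J = -49227/25231 (J = 49227/(-2574 - 22657) = 49227/(-25231) = 49227*(-1/25231) = -49227/25231 ≈ -1.9511)
E/((44 + 92)**2) + 27059/J = -22702/(44 + 92)**2 + 27059/(-49227/25231) = -22702/(136**2) + 27059*(-25231/49227) = -22702/18496 - 682725629/49227 = -22702*1/18496 - 682725629/49227 = -11351/9248 - 682725629/49227 = -6314405392669/455251296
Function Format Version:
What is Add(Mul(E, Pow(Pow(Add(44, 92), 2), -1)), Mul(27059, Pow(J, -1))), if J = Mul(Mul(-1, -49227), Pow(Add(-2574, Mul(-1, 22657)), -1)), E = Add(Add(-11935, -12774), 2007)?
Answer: Rational(-6314405392669, 455251296) ≈ -13870.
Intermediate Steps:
E = -22702 (E = Add(-24709, 2007) = -22702)
J = Rational(-49227, 25231) (J = Mul(49227, Pow(Add(-2574, -22657), -1)) = Mul(49227, Pow(-25231, -1)) = Mul(49227, Rational(-1, 25231)) = Rational(-49227, 25231) ≈ -1.9511)
Add(Mul(E, Pow(Pow(Add(44, 92), 2), -1)), Mul(27059, Pow(J, -1))) = Add(Mul(-22702, Pow(Pow(Add(44, 92), 2), -1)), Mul(27059, Pow(Rational(-49227, 25231), -1))) = Add(Mul(-22702, Pow(Pow(136, 2), -1)), Mul(27059, Rational(-25231, 49227))) = Add(Mul(-22702, Pow(18496, -1)), Rational(-682725629, 49227)) = Add(Mul(-22702, Rational(1, 18496)), Rational(-682725629, 49227)) = Add(Rational(-11351, 9248), Rational(-682725629, 49227)) = Rational(-6314405392669, 455251296)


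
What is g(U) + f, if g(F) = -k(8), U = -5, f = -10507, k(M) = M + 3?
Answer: -10518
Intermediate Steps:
k(M) = 3 + M
g(F) = -11 (g(F) = -(3 + 8) = -1*11 = -11)
g(U) + f = -11 - 10507 = -10518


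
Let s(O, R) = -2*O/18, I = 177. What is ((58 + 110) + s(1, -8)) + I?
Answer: 3104/9 ≈ 344.89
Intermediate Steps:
s(O, R) = -O/9 (s(O, R) = -2*O*(1/18) = -O/9)
((58 + 110) + s(1, -8)) + I = ((58 + 110) - ⅑*1) + 177 = (168 - ⅑) + 177 = 1511/9 + 177 = 3104/9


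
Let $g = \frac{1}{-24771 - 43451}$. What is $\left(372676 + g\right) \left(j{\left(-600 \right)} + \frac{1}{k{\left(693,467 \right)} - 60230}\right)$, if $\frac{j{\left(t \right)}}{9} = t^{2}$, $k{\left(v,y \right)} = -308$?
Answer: $\frac{4986880389250976817929}{4130023436} \approx 1.2075 \cdot 10^{12}$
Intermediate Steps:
$g = - \frac{1}{68222}$ ($g = \frac{1}{-68222} = - \frac{1}{68222} \approx -1.4658 \cdot 10^{-5}$)
$j{\left(t \right)} = 9 t^{2}$
$\left(372676 + g\right) \left(j{\left(-600 \right)} + \frac{1}{k{\left(693,467 \right)} - 60230}\right) = \left(372676 - \frac{1}{68222}\right) \left(9 \left(-600\right)^{2} + \frac{1}{-308 - 60230}\right) = \frac{25424702071 \left(9 \cdot 360000 + \frac{1}{-60538}\right)}{68222} = \frac{25424702071 \left(3240000 - \frac{1}{60538}\right)}{68222} = \frac{25424702071}{68222} \cdot \frac{196143119999}{60538} = \frac{4986880389250976817929}{4130023436}$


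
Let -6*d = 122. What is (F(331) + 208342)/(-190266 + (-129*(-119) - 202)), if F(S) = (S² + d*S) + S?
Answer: -934511/525351 ≈ -1.7788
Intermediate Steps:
d = -61/3 (d = -⅙*122 = -61/3 ≈ -20.333)
F(S) = S² - 58*S/3 (F(S) = (S² - 61*S/3) + S = S² - 58*S/3)
(F(331) + 208342)/(-190266 + (-129*(-119) - 202)) = ((⅓)*331*(-58 + 3*331) + 208342)/(-190266 + (-129*(-119) - 202)) = ((⅓)*331*(-58 + 993) + 208342)/(-190266 + (15351 - 202)) = ((⅓)*331*935 + 208342)/(-190266 + 15149) = (309485/3 + 208342)/(-175117) = (934511/3)*(-1/175117) = -934511/525351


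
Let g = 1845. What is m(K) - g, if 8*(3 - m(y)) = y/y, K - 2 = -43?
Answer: -14737/8 ≈ -1842.1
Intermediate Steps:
K = -41 (K = 2 - 43 = -41)
m(y) = 23/8 (m(y) = 3 - y/(8*y) = 3 - ⅛*1 = 3 - ⅛ = 23/8)
m(K) - g = 23/8 - 1*1845 = 23/8 - 1845 = -14737/8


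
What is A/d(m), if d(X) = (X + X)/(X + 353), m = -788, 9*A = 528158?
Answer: 38291455/2364 ≈ 16198.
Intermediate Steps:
A = 528158/9 (A = (1/9)*528158 = 528158/9 ≈ 58684.)
d(X) = 2*X/(353 + X) (d(X) = (2*X)/(353 + X) = 2*X/(353 + X))
A/d(m) = 528158/(9*((2*(-788)/(353 - 788)))) = 528158/(9*((2*(-788)/(-435)))) = 528158/(9*((2*(-788)*(-1/435)))) = 528158/(9*(1576/435)) = (528158/9)*(435/1576) = 38291455/2364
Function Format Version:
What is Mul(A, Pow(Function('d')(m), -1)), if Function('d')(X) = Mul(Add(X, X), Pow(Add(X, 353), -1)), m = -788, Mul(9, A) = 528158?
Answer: Rational(38291455, 2364) ≈ 16198.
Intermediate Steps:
A = Rational(528158, 9) (A = Mul(Rational(1, 9), 528158) = Rational(528158, 9) ≈ 58684.)
Function('d')(X) = Mul(2, X, Pow(Add(353, X), -1)) (Function('d')(X) = Mul(Mul(2, X), Pow(Add(353, X), -1)) = Mul(2, X, Pow(Add(353, X), -1)))
Mul(A, Pow(Function('d')(m), -1)) = Mul(Rational(528158, 9), Pow(Mul(2, -788, Pow(Add(353, -788), -1)), -1)) = Mul(Rational(528158, 9), Pow(Mul(2, -788, Pow(-435, -1)), -1)) = Mul(Rational(528158, 9), Pow(Mul(2, -788, Rational(-1, 435)), -1)) = Mul(Rational(528158, 9), Pow(Rational(1576, 435), -1)) = Mul(Rational(528158, 9), Rational(435, 1576)) = Rational(38291455, 2364)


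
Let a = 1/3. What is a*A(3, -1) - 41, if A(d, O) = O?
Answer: -124/3 ≈ -41.333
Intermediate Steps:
a = 1/3 ≈ 0.33333
a*A(3, -1) - 41 = (1/3)*(-1) - 41 = -1/3 - 41 = -124/3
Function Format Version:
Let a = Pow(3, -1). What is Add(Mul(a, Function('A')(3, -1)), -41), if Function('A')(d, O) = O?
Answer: Rational(-124, 3) ≈ -41.333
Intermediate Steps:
a = Rational(1, 3) ≈ 0.33333
Add(Mul(a, Function('A')(3, -1)), -41) = Add(Mul(Rational(1, 3), -1), -41) = Add(Rational(-1, 3), -41) = Rational(-124, 3)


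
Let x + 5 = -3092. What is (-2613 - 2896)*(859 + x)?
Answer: 12329142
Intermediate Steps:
x = -3097 (x = -5 - 3092 = -3097)
(-2613 - 2896)*(859 + x) = (-2613 - 2896)*(859 - 3097) = -5509*(-2238) = 12329142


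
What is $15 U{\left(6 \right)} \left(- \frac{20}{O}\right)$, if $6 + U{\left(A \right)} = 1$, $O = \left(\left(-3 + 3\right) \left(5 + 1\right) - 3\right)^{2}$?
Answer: $\frac{500}{3} \approx 166.67$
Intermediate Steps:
$O = 9$ ($O = \left(0 \cdot 6 - 3\right)^{2} = \left(0 - 3\right)^{2} = \left(-3\right)^{2} = 9$)
$U{\left(A \right)} = -5$ ($U{\left(A \right)} = -6 + 1 = -5$)
$15 U{\left(6 \right)} \left(- \frac{20}{O}\right) = 15 \left(-5\right) \left(- \frac{20}{9}\right) = - 75 \left(\left(-20\right) \frac{1}{9}\right) = \left(-75\right) \left(- \frac{20}{9}\right) = \frac{500}{3}$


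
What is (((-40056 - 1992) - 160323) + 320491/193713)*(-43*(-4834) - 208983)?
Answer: 43944963368872/193713 ≈ 2.2686e+8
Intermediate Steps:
(((-40056 - 1992) - 160323) + 320491/193713)*(-43*(-4834) - 208983) = ((-42048 - 160323) + 320491*(1/193713))*(207862 - 208983) = (-202371 + 320491/193713)*(-1121) = -39201573032/193713*(-1121) = 43944963368872/193713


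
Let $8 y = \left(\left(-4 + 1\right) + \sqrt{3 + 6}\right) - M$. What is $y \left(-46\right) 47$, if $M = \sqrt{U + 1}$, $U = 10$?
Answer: $\frac{1081 \sqrt{11}}{4} \approx 896.32$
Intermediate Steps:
$M = \sqrt{11}$ ($M = \sqrt{10 + 1} = \sqrt{11} \approx 3.3166$)
$y = - \frac{\sqrt{11}}{8}$ ($y = \frac{\left(\left(-4 + 1\right) + \sqrt{3 + 6}\right) - \sqrt{11}}{8} = \frac{\left(-3 + \sqrt{9}\right) - \sqrt{11}}{8} = \frac{\left(-3 + 3\right) - \sqrt{11}}{8} = \frac{0 - \sqrt{11}}{8} = \frac{\left(-1\right) \sqrt{11}}{8} = - \frac{\sqrt{11}}{8} \approx -0.41458$)
$y \left(-46\right) 47 = - \frac{\sqrt{11}}{8} \left(-46\right) 47 = \frac{23 \sqrt{11}}{4} \cdot 47 = \frac{1081 \sqrt{11}}{4}$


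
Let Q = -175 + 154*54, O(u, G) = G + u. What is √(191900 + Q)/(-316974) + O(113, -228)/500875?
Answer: -23/100175 - √200041/316974 ≈ -0.0016406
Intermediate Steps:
Q = 8141 (Q = -175 + 8316 = 8141)
√(191900 + Q)/(-316974) + O(113, -228)/500875 = √(191900 + 8141)/(-316974) + (-228 + 113)/500875 = √200041*(-1/316974) - 115*1/500875 = -√200041/316974 - 23/100175 = -23/100175 - √200041/316974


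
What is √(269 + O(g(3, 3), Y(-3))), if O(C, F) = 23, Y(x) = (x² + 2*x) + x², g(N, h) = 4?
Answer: 2*√73 ≈ 17.088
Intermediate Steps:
Y(x) = 2*x + 2*x²
√(269 + O(g(3, 3), Y(-3))) = √(269 + 23) = √292 = 2*√73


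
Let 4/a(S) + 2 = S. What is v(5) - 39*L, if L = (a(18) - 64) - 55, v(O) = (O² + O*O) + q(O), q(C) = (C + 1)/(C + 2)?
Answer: 131099/28 ≈ 4682.1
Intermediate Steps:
q(C) = (1 + C)/(2 + C)
a(S) = 4/(-2 + S)
v(O) = 2*O² + (1 + O)/(2 + O) (v(O) = (O² + O*O) + (1 + O)/(2 + O) = (O² + O²) + (1 + O)/(2 + O) = 2*O² + (1 + O)/(2 + O))
L = -475/4 (L = (4/(-2 + 18) - 64) - 55 = (4/16 - 64) - 55 = (4*(1/16) - 64) - 55 = (¼ - 64) - 55 = -255/4 - 55 = -475/4 ≈ -118.75)
v(5) - 39*L = (1 + 5 + 2*5²*(2 + 5))/(2 + 5) - 39*(-475/4) = (1 + 5 + 2*25*7)/7 + 18525/4 = (1 + 5 + 350)/7 + 18525/4 = (⅐)*356 + 18525/4 = 356/7 + 18525/4 = 131099/28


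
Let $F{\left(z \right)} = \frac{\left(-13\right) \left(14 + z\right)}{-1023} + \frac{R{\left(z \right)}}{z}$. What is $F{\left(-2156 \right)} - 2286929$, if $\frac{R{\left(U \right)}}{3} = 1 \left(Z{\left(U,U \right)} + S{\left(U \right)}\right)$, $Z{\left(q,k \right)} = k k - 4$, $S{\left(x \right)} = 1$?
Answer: $- \frac{13934845535}{6076} \approx -2.2934 \cdot 10^{6}$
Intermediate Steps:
$Z{\left(q,k \right)} = -4 + k^{2}$ ($Z{\left(q,k \right)} = k^{2} - 4 = -4 + k^{2}$)
$R{\left(U \right)} = -9 + 3 U^{2}$ ($R{\left(U \right)} = 3 \cdot 1 \left(\left(-4 + U^{2}\right) + 1\right) = 3 \cdot 1 \left(-3 + U^{2}\right) = 3 \left(-3 + U^{2}\right) = -9 + 3 U^{2}$)
$F{\left(z \right)} = \frac{182}{1023} + \frac{13 z}{1023} + \frac{-9 + 3 z^{2}}{z}$ ($F{\left(z \right)} = \frac{\left(-13\right) \left(14 + z\right)}{-1023} + \frac{-9 + 3 z^{2}}{z} = \left(-182 - 13 z\right) \left(- \frac{1}{1023}\right) + \frac{-9 + 3 z^{2}}{z} = \left(\frac{182}{1023} + \frac{13 z}{1023}\right) + \frac{-9 + 3 z^{2}}{z} = \frac{182}{1023} + \frac{13 z}{1023} + \frac{-9 + 3 z^{2}}{z}$)
$F{\left(-2156 \right)} - 2286929 = \left(\frac{182}{1023} - \frac{9}{-2156} + \frac{3082}{1023} \left(-2156\right)\right) - 2286929 = \left(\frac{182}{1023} - - \frac{9}{2156} - \frac{604072}{93}\right) - 2286929 = \left(\frac{182}{1023} + \frac{9}{2156} - \frac{604072}{93}\right) - 2286929 = - \frac{39464931}{6076} - 2286929 = - \frac{13934845535}{6076}$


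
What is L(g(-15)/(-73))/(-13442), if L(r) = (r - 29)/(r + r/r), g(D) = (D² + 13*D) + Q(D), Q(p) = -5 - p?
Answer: 719/147862 ≈ 0.0048626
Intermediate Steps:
g(D) = -5 + D² + 12*D (g(D) = (D² + 13*D) + (-5 - D) = -5 + D² + 12*D)
L(r) = (-29 + r)/(1 + r) (L(r) = (-29 + r)/(r + 1) = (-29 + r)/(1 + r))
L(g(-15)/(-73))/(-13442) = ((-29 + (-5 + (-15)² + 12*(-15))/(-73))/(1 + (-5 + (-15)² + 12*(-15))/(-73)))/(-13442) = ((-29 + (-5 + 225 - 180)*(-1/73))/(1 + (-5 + 225 - 180)*(-1/73)))*(-1/13442) = ((-29 + 40*(-1/73))/(1 + 40*(-1/73)))*(-1/13442) = ((-29 - 40/73)/(1 - 40/73))*(-1/13442) = (-2157/73/(33/73))*(-1/13442) = ((73/33)*(-2157/73))*(-1/13442) = -719/11*(-1/13442) = 719/147862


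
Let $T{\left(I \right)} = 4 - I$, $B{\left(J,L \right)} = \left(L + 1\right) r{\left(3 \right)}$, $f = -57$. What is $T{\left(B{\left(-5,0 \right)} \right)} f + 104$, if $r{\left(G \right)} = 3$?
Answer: $47$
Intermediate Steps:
$B{\left(J,L \right)} = 3 + 3 L$ ($B{\left(J,L \right)} = \left(L + 1\right) 3 = \left(1 + L\right) 3 = 3 + 3 L$)
$T{\left(B{\left(-5,0 \right)} \right)} f + 104 = \left(4 - \left(3 + 3 \cdot 0\right)\right) \left(-57\right) + 104 = \left(4 - \left(3 + 0\right)\right) \left(-57\right) + 104 = \left(4 - 3\right) \left(-57\right) + 104 = 1 \left(-57\right) + 104 = -57 + 104 = 47$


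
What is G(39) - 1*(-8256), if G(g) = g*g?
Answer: 9777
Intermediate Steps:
G(g) = g**2
G(39) - 1*(-8256) = 39**2 - 1*(-8256) = 1521 + 8256 = 9777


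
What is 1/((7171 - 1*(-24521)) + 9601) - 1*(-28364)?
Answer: 1171234653/41293 ≈ 28364.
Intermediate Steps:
1/((7171 - 1*(-24521)) + 9601) - 1*(-28364) = 1/((7171 + 24521) + 9601) + 28364 = 1/(31692 + 9601) + 28364 = 1/41293 + 28364 = 1171234653/41293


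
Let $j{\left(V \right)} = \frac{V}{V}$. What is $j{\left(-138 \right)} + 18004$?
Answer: $18005$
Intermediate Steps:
$j{\left(V \right)} = 1$
$j{\left(-138 \right)} + 18004 = 1 + 18004 = 18005$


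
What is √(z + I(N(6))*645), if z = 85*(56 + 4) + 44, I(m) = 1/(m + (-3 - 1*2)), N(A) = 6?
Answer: √5789 ≈ 76.085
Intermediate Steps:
I(m) = 1/(-5 + m) (I(m) = 1/(m + (-3 - 2)) = 1/(m - 5) = 1/(-5 + m))
z = 5144 (z = 85*60 + 44 = 5100 + 44 = 5144)
√(z + I(N(6))*645) = √(5144 + 645/(-5 + 6)) = √(5144 + 645/1) = √(5144 + 1*645) = √(5144 + 645) = √5789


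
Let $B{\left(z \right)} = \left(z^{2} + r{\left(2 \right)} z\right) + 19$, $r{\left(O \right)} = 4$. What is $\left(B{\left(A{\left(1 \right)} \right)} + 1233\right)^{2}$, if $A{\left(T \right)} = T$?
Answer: $1580049$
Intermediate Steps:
$B{\left(z \right)} = 19 + z^{2} + 4 z$ ($B{\left(z \right)} = \left(z^{2} + 4 z\right) + 19 = 19 + z^{2} + 4 z$)
$\left(B{\left(A{\left(1 \right)} \right)} + 1233\right)^{2} = \left(\left(19 + 1^{2} + 4 \cdot 1\right) + 1233\right)^{2} = \left(\left(19 + 1 + 4\right) + 1233\right)^{2} = \left(24 + 1233\right)^{2} = 1257^{2} = 1580049$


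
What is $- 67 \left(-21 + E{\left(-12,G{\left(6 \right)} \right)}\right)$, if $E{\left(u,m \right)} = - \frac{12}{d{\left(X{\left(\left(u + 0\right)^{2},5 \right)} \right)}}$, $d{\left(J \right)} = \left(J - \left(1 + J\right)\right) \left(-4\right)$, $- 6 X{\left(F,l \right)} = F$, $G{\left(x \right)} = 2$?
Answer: $1608$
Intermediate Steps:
$X{\left(F,l \right)} = - \frac{F}{6}$
$d{\left(J \right)} = 4$ ($d{\left(J \right)} = \left(-1\right) \left(-4\right) = 4$)
$E{\left(u,m \right)} = -3$ ($E{\left(u,m \right)} = - \frac{12}{4} = \left(-12\right) \frac{1}{4} = -3$)
$- 67 \left(-21 + E{\left(-12,G{\left(6 \right)} \right)}\right) = - 67 \left(-21 - 3\right) = \left(-67\right) \left(-24\right) = 1608$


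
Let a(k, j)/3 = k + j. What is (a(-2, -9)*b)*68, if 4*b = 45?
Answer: -25245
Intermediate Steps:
b = 45/4 (b = (¼)*45 = 45/4 ≈ 11.250)
a(k, j) = 3*j + 3*k (a(k, j) = 3*(k + j) = 3*(j + k) = 3*j + 3*k)
(a(-2, -9)*b)*68 = ((3*(-9) + 3*(-2))*(45/4))*68 = ((-27 - 6)*(45/4))*68 = -33*45/4*68 = -1485/4*68 = -25245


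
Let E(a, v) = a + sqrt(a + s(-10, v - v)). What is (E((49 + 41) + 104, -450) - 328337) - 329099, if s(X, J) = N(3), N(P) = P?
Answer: -657242 + sqrt(197) ≈ -6.5723e+5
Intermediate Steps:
s(X, J) = 3
E(a, v) = a + sqrt(3 + a) (E(a, v) = a + sqrt(a + 3) = a + sqrt(3 + a))
(E((49 + 41) + 104, -450) - 328337) - 329099 = ((((49 + 41) + 104) + sqrt(3 + ((49 + 41) + 104))) - 328337) - 329099 = (((90 + 104) + sqrt(3 + (90 + 104))) - 328337) - 329099 = ((194 + sqrt(3 + 194)) - 328337) - 329099 = ((194 + sqrt(197)) - 328337) - 329099 = (-328143 + sqrt(197)) - 329099 = -657242 + sqrt(197)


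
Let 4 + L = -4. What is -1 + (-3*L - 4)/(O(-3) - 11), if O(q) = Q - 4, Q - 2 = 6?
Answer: -27/7 ≈ -3.8571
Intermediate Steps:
L = -8 (L = -4 - 4 = -8)
Q = 8 (Q = 2 + 6 = 8)
O(q) = 4 (O(q) = 8 - 4 = 4)
-1 + (-3*L - 4)/(O(-3) - 11) = -1 + (-3*(-8) - 4)/(4 - 11) = -1 + (24 - 4)/(-7) = -1 + 20*(-⅐) = -1 - 20/7 = -27/7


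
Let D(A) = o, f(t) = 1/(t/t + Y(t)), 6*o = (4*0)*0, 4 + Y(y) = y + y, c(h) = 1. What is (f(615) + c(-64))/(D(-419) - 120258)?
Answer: -614/73778283 ≈ -8.3222e-6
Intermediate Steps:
Y(y) = -4 + 2*y (Y(y) = -4 + (y + y) = -4 + 2*y)
o = 0 (o = ((4*0)*0)/6 = (0*0)/6 = (1/6)*0 = 0)
f(t) = 1/(-3 + 2*t) (f(t) = 1/(t/t + (-4 + 2*t)) = 1/(1 + (-4 + 2*t)) = 1/(-3 + 2*t))
D(A) = 0
(f(615) + c(-64))/(D(-419) - 120258) = (1/(-3 + 2*615) + 1)/(0 - 120258) = (1/(-3 + 1230) + 1)/(-120258) = (1/1227 + 1)*(-1/120258) = (1228/1227)*(-1/120258) = -614/73778283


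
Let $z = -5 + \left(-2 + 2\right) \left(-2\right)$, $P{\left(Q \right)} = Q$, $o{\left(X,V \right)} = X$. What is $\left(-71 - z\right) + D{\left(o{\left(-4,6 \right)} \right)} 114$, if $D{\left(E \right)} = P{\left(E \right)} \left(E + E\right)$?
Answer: $3582$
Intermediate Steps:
$D{\left(E \right)} = 2 E^{2}$ ($D{\left(E \right)} = E \left(E + E\right) = E 2 E = 2 E^{2}$)
$z = -5$ ($z = -5 + 0 \left(-2\right) = -5 + 0 = -5$)
$\left(-71 - z\right) + D{\left(o{\left(-4,6 \right)} \right)} 114 = \left(-71 - -5\right) + 2 \left(-4\right)^{2} \cdot 114 = \left(-71 + 5\right) + 2 \cdot 16 \cdot 114 = -66 + 32 \cdot 114 = -66 + 3648 = 3582$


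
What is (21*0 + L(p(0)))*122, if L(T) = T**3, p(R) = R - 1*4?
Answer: -7808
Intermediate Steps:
p(R) = -4 + R (p(R) = R - 4 = -4 + R)
(21*0 + L(p(0)))*122 = (21*0 + (-4 + 0)**3)*122 = (0 + (-4)**3)*122 = (0 - 64)*122 = -64*122 = -7808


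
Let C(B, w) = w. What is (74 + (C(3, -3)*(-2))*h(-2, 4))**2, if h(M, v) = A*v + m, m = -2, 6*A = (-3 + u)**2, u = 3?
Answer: 3844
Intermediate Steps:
A = 0 (A = (-3 + 3)**2/6 = (1/6)*0**2 = (1/6)*0 = 0)
h(M, v) = -2 (h(M, v) = 0*v - 2 = 0 - 2 = -2)
(74 + (C(3, -3)*(-2))*h(-2, 4))**2 = (74 - 3*(-2)*(-2))**2 = (74 + 6*(-2))**2 = (74 - 12)**2 = 62**2 = 3844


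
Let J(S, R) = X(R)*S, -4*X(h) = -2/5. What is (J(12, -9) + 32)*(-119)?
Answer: -19754/5 ≈ -3950.8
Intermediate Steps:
X(h) = ⅒ (X(h) = -(-1)/(2*5) = -¼*(-⅖) = ⅒)
J(S, R) = S/10
(J(12, -9) + 32)*(-119) = ((⅒)*12 + 32)*(-119) = (6/5 + 32)*(-119) = (166/5)*(-119) = -19754/5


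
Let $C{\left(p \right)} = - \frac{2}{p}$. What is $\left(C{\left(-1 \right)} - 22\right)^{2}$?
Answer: $400$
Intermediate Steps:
$\left(C{\left(-1 \right)} - 22\right)^{2} = \left(- \frac{2}{-1} - 22\right)^{2} = \left(\left(-2\right) \left(-1\right) - 22\right)^{2} = \left(2 - 22\right)^{2} = \left(-20\right)^{2} = 400$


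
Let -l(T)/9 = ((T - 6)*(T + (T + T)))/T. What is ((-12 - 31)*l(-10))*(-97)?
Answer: 1801872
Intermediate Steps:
l(T) = 162 - 27*T (l(T) = -9*(T - 6)*(T + (T + T))/T = -9*(-6 + T)*(T + 2*T)/T = -9*(-6 + T)*(3*T)/T = -9*3*T*(-6 + T)/T = -9*(-18 + 3*T) = 162 - 27*T)
((-12 - 31)*l(-10))*(-97) = ((-12 - 31)*(162 - 27*(-10)))*(-97) = -43*(162 + 270)*(-97) = -43*432*(-97) = -18576*(-97) = 1801872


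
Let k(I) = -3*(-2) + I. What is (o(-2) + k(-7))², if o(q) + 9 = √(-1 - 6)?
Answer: (10 - I*√7)² ≈ 93.0 - 52.915*I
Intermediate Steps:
o(q) = -9 + I*√7 (o(q) = -9 + √(-1 - 6) = -9 + √(-7) = -9 + I*√7)
k(I) = 6 + I
(o(-2) + k(-7))² = ((-9 + I*√7) + (6 - 7))² = ((-9 + I*√7) - 1)² = (-10 + I*√7)²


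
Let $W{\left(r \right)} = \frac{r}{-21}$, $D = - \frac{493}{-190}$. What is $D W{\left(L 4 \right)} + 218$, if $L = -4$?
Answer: $\frac{438854}{1995} \approx 219.98$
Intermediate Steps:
$D = \frac{493}{190}$ ($D = \left(-493\right) \left(- \frac{1}{190}\right) = \frac{493}{190} \approx 2.5947$)
$W{\left(r \right)} = - \frac{r}{21}$ ($W{\left(r \right)} = r \left(- \frac{1}{21}\right) = - \frac{r}{21}$)
$D W{\left(L 4 \right)} + 218 = \frac{493 \left(- \frac{\left(-4\right) 4}{21}\right)}{190} + 218 = \frac{493 \left(\left(- \frac{1}{21}\right) \left(-16\right)\right)}{190} + 218 = \frac{493}{190} \cdot \frac{16}{21} + 218 = \frac{3944}{1995} + 218 = \frac{438854}{1995}$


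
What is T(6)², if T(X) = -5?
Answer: 25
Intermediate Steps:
T(6)² = (-5)² = 25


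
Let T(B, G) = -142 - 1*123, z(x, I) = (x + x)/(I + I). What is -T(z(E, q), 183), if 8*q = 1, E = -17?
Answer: 265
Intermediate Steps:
q = ⅛ (q = (⅛)*1 = ⅛ ≈ 0.12500)
z(x, I) = x/I (z(x, I) = (2*x)/((2*I)) = (2*x)*(1/(2*I)) = x/I)
T(B, G) = -265 (T(B, G) = -142 - 123 = -265)
-T(z(E, q), 183) = -1*(-265) = 265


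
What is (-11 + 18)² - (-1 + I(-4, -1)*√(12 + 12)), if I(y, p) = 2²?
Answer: 50 - 8*√6 ≈ 30.404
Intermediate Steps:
I(y, p) = 4
(-11 + 18)² - (-1 + I(-4, -1)*√(12 + 12)) = (-11 + 18)² - (-1 + 4*√(12 + 12)) = 7² - (-1 + 4*√24) = 49 - (-1 + 4*(2*√6)) = 49 - (-1 + 8*√6) = 49 + (1 - 8*√6) = 50 - 8*√6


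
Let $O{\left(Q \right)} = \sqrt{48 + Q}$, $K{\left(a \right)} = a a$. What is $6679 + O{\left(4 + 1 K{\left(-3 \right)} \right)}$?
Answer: $6679 + \sqrt{61} \approx 6686.8$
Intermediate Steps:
$K{\left(a \right)} = a^{2}$
$6679 + O{\left(4 + 1 K{\left(-3 \right)} \right)} = 6679 + \sqrt{48 + \left(4 + 1 \left(-3\right)^{2}\right)} = 6679 + \sqrt{48 + \left(4 + 1 \cdot 9\right)} = 6679 + \sqrt{48 + \left(4 + 9\right)} = 6679 + \sqrt{48 + 13} = 6679 + \sqrt{61}$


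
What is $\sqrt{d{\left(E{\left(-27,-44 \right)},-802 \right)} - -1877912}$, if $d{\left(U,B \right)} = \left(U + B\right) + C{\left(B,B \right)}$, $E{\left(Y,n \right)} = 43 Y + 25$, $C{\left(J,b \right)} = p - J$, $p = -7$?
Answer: $\sqrt{1876769} \approx 1370.0$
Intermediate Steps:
$C{\left(J,b \right)} = -7 - J$
$E{\left(Y,n \right)} = 25 + 43 Y$
$d{\left(U,B \right)} = -7 + U$ ($d{\left(U,B \right)} = \left(U + B\right) - \left(7 + B\right) = \left(B + U\right) - \left(7 + B\right) = -7 + U$)
$\sqrt{d{\left(E{\left(-27,-44 \right)},-802 \right)} - -1877912} = \sqrt{\left(-7 + \left(25 + 43 \left(-27\right)\right)\right) - -1877912} = \sqrt{\left(-7 + \left(25 - 1161\right)\right) + 1877912} = \sqrt{\left(-7 - 1136\right) + 1877912} = \sqrt{-1143 + 1877912} = \sqrt{1876769}$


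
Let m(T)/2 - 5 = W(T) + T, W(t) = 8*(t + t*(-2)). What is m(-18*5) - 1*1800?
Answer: -530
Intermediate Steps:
W(t) = -8*t (W(t) = 8*(t - 2*t) = 8*(-t) = -8*t)
m(T) = 10 - 14*T (m(T) = 10 + 2*(-8*T + T) = 10 + 2*(-7*T) = 10 - 14*T)
m(-18*5) - 1*1800 = (10 - (-252)*5) - 1*1800 = (10 - 14*(-90)) - 1800 = (10 + 1260) - 1800 = 1270 - 1800 = -530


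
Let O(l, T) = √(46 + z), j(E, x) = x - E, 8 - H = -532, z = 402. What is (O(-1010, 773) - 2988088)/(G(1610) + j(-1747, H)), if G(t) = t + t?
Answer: -2988088/5507 + 8*√7/5507 ≈ -542.59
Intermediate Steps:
H = 540 (H = 8 - 1*(-532) = 8 + 532 = 540)
G(t) = 2*t
O(l, T) = 8*√7 (O(l, T) = √(46 + 402) = √448 = 8*√7)
(O(-1010, 773) - 2988088)/(G(1610) + j(-1747, H)) = (8*√7 - 2988088)/(2*1610 + (540 - 1*(-1747))) = (-2988088 + 8*√7)/(3220 + (540 + 1747)) = (-2988088 + 8*√7)/(3220 + 2287) = (-2988088 + 8*√7)/5507 = (-2988088 + 8*√7)*(1/5507) = -2988088/5507 + 8*√7/5507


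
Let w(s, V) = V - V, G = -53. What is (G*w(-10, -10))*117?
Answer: 0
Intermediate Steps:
w(s, V) = 0
(G*w(-10, -10))*117 = -53*0*117 = 0*117 = 0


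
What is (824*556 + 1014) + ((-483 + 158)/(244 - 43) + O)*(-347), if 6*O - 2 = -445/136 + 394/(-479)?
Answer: 4014081285601/8729296 ≈ 4.5984e+5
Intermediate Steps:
O = -136451/390864 (O = 1/3 + (-445/136 + 394/(-479))/6 = 1/3 + (-445*1/136 + 394*(-1/479))/6 = 1/3 + (-445/136 - 394/479)/6 = 1/3 + (1/6)*(-266739/65144) = 1/3 - 88913/130288 = -136451/390864 ≈ -0.34910)
(824*556 + 1014) + ((-483 + 158)/(244 - 43) + O)*(-347) = (824*556 + 1014) + ((-483 + 158)/(244 - 43) - 136451/390864)*(-347) = (458144 + 1014) + (-325/201 - 136451/390864)*(-347) = 459158 + (-325*1/201 - 136451/390864)*(-347) = 459158 + (-325/201 - 136451/390864)*(-347) = 459158 - 17161939/8729296*(-347) = 459158 + 5955192833/8729296 = 4014081285601/8729296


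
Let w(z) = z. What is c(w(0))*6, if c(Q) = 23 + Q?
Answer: 138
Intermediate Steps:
c(w(0))*6 = (23 + 0)*6 = 23*6 = 138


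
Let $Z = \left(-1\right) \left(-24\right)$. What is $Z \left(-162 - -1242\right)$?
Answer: $25920$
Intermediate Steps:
$Z = 24$
$Z \left(-162 - -1242\right) = 24 \left(-162 - -1242\right) = 24 \left(-162 + 1242\right) = 24 \cdot 1080 = 25920$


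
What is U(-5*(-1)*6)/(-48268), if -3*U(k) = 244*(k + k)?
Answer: 1220/12067 ≈ 0.10110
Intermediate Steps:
U(k) = -488*k/3 (U(k) = -244*(k + k)/3 = -244*2*k/3 = -488*k/3)
U(-5*(-1)*6)/(-48268) = -488*(-5*(-1))*6/3/(-48268) = -2440*6/3*(-1/48268) = -488/3*30*(-1/48268) = -4880*(-1/48268) = 1220/12067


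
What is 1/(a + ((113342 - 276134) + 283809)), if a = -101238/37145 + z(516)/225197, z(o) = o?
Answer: 8364942565/1012277475061539 ≈ 8.2635e-6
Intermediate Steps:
a = -22779327066/8364942565 (a = -101238/37145 + 516/225197 = -22779327066/8364942565 ≈ -2.7232)
1/(a + ((113342 - 276134) + 283809)) = 1/(-22779327066/8364942565 + ((113342 - 276134) + 283809)) = 1/(-22779327066/8364942565 + (-162792 + 283809)) = 1/(-22779327066/8364942565 + 121017) = 1/(1012277475061539/8364942565) = 8364942565/1012277475061539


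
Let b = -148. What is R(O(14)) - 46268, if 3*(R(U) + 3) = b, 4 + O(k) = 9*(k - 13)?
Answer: -138961/3 ≈ -46320.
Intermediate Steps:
O(k) = -121 + 9*k (O(k) = -4 + 9*(k - 13) = -4 + 9*(-13 + k) = -4 + (-117 + 9*k) = -121 + 9*k)
R(U) = -157/3 (R(U) = -3 + (1/3)*(-148) = -3 - 148/3 = -157/3)
R(O(14)) - 46268 = -157/3 - 46268 = -138961/3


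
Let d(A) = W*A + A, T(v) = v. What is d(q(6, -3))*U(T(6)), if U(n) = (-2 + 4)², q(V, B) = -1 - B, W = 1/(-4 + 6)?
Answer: 12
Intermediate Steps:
W = ½ (W = 1/2 = ½ ≈ 0.50000)
d(A) = 3*A/2 (d(A) = A/2 + A = 3*A/2)
U(n) = 4 (U(n) = 2² = 4)
d(q(6, -3))*U(T(6)) = (3*(-1 - 1*(-3))/2)*4 = (3*(-1 + 3)/2)*4 = ((3/2)*2)*4 = 3*4 = 12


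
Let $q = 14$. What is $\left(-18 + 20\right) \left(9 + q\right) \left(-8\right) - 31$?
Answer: $-399$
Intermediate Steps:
$\left(-18 + 20\right) \left(9 + q\right) \left(-8\right) - 31 = \left(-18 + 20\right) \left(9 + 14\right) \left(-8\right) - 31 = 2 \cdot 23 \left(-8\right) - 31 = 46 \left(-8\right) - 31 = -368 - 31 = -399$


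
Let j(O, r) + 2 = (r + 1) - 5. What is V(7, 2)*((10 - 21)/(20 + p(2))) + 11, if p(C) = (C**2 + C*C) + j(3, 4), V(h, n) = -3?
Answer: 319/26 ≈ 12.269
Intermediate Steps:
j(O, r) = -6 + r (j(O, r) = -2 + ((r + 1) - 5) = -2 + ((1 + r) - 5) = -2 + (-4 + r) = -6 + r)
p(C) = -2 + 2*C**2 (p(C) = (C**2 + C*C) + (-6 + 4) = (C**2 + C**2) - 2 = 2*C**2 - 2 = -2 + 2*C**2)
V(7, 2)*((10 - 21)/(20 + p(2))) + 11 = -3*(10 - 21)/(20 + (-2 + 2*2**2)) + 11 = -(-33)/(20 + (-2 + 2*4)) + 11 = -(-33)/(20 + (-2 + 8)) + 11 = -(-33)/(20 + 6) + 11 = -(-33)/26 + 11 = -3*(-11/26) + 11 = 33/26 + 11 = 319/26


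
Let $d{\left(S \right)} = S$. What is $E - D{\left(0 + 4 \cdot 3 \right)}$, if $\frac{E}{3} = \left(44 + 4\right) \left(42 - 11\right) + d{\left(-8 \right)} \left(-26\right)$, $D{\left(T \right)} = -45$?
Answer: $5133$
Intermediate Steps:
$E = 5088$ ($E = 3 \left(\left(44 + 4\right) \left(42 - 11\right) - -208\right) = 3 \left(48 \cdot 31 + 208\right) = 3 \left(1488 + 208\right) = 3 \cdot 1696 = 5088$)
$E - D{\left(0 + 4 \cdot 3 \right)} = 5088 - -45 = 5088 + 45 = 5133$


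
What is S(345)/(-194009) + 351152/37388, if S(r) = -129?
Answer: 17032867855/1813402123 ≈ 9.3928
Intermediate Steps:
S(345)/(-194009) + 351152/37388 = -129/(-194009) + 351152/37388 = -129*(-1/194009) + 351152*(1/37388) = 129/194009 + 87788/9347 = 17032867855/1813402123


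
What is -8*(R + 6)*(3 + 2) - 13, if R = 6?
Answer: -493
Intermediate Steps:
-8*(R + 6)*(3 + 2) - 13 = -8*(6 + 6)*(3 + 2) - 13 = -96*5 - 13 = -8*60 - 13 = -480 - 13 = -493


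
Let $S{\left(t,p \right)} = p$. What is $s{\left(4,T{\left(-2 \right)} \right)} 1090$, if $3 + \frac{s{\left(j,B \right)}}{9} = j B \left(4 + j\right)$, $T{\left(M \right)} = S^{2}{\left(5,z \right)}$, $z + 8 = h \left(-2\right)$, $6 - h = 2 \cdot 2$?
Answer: $45175050$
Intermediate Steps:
$h = 2$ ($h = 6 - 2 \cdot 2 = 6 - 4 = 2$)
$z = -12$ ($z = -8 + 2 \left(-2\right) = -8 - 4 = -12$)
$T{\left(M \right)} = 144$ ($T{\left(M \right)} = \left(-12\right)^{2} = 144$)
$s{\left(j,B \right)} = -27 + 9 B j \left(4 + j\right)$ ($s{\left(j,B \right)} = -27 + 9 j B \left(4 + j\right) = -27 + 9 B j \left(4 + j\right)$)
$s{\left(4,T{\left(-2 \right)} \right)} 1090 = \left(-27 + 9 \cdot 144 \cdot 4^{2} + 36 \cdot 144 \cdot 4\right) 1090 = \left(-27 + 9 \cdot 144 \cdot 16 + 20736\right) 1090 = \left(-27 + 20736 + 20736\right) 1090 = 41445 \cdot 1090 = 45175050$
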